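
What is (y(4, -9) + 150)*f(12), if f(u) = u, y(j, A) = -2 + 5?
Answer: 1836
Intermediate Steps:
y(j, A) = 3
(y(4, -9) + 150)*f(12) = (3 + 150)*12 = 153*12 = 1836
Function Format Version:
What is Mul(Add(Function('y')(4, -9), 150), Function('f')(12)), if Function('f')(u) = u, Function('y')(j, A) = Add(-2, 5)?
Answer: 1836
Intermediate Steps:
Function('y')(j, A) = 3
Mul(Add(Function('y')(4, -9), 150), Function('f')(12)) = Mul(Add(3, 150), 12) = Mul(153, 12) = 1836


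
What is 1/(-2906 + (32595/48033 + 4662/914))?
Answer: -7317027/21220993516 ≈ -0.00034480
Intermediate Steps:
1/(-2906 + (32595/48033 + 4662/914)) = 1/(-2906 + (32595*(1/48033) + 4662*(1/914))) = 1/(-2906 + (10865/16011 + 2331/457)) = 1/(-2906 + 42286946/7317027) = 1/(-21220993516/7317027) = -7317027/21220993516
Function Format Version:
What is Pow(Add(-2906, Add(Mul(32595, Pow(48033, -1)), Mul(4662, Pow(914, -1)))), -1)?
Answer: Rational(-7317027, 21220993516) ≈ -0.00034480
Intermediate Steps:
Pow(Add(-2906, Add(Mul(32595, Pow(48033, -1)), Mul(4662, Pow(914, -1)))), -1) = Pow(Add(-2906, Add(Mul(32595, Rational(1, 48033)), Mul(4662, Rational(1, 914)))), -1) = Pow(Add(-2906, Add(Rational(10865, 16011), Rational(2331, 457))), -1) = Pow(Add(-2906, Rational(42286946, 7317027)), -1) = Pow(Rational(-21220993516, 7317027), -1) = Rational(-7317027, 21220993516)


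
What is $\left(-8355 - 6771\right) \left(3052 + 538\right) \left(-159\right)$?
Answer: $8634072060$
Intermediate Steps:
$\left(-8355 - 6771\right) \left(3052 + 538\right) \left(-159\right) = \left(-15126\right) 3590 \left(-159\right) = \left(-54302340\right) \left(-159\right) = 8634072060$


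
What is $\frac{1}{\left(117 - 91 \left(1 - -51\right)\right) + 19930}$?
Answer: $\frac{1}{15315} \approx 6.5295 \cdot 10^{-5}$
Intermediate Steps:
$\frac{1}{\left(117 - 91 \left(1 - -51\right)\right) + 19930} = \frac{1}{\left(117 - 91 \left(1 + 51\right)\right) + 19930} = \frac{1}{\left(117 - 4732\right) + 19930} = \frac{1}{-4615 + 19930} = \frac{1}{15315}$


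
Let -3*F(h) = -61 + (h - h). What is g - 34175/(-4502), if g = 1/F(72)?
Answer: 2098181/274622 ≈ 7.6403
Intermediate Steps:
F(h) = 61/3 (F(h) = -(-61 + (h - h))/3 = -(-61 + 0)/3 = -1/3*(-61) = 61/3)
g = 3/61 (g = 1/(61/3) = 3/61 ≈ 0.049180)
g - 34175/(-4502) = 3/61 - 34175/(-4502) = 3/61 - 34175*(-1)/4502 = 3/61 - 1*(-34175/4502) = 3/61 + 34175/4502 = 2098181/274622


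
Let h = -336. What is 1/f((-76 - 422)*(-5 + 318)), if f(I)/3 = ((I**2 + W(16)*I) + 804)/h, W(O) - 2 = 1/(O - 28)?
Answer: -224/48592811843 ≈ -4.6097e-9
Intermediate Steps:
W(O) = 2 + 1/(-28 + O) (W(O) = 2 + 1/(O - 28) = 2 + 1/(-28 + O))
f(I) = -201/28 - 23*I/1344 - I**2/112 (f(I) = 3*(((I**2 + ((-55 + 2*16)/(-28 + 16))*I) + 804)/(-336)) = 3*(((I**2 + ((-55 + 32)/(-12))*I) + 804)*(-1/336)) = 3*(((I**2 + (-1/12*(-23))*I) + 804)*(-1/336)) = 3*(((I**2 + 23*I/12) + 804)*(-1/336)) = 3*((804 + I**2 + 23*I/12)*(-1/336)) = 3*(-67/28 - 23*I/4032 - I**2/336) = -201/28 - 23*I/1344 - I**2/112)
1/f((-76 - 422)*(-5 + 318)) = 1/(-201/28 - 23*(-76 - 422)*(-5 + 318)/1344 - (-76 - 422)**2*(-5 + 318)**2/112) = 1/(-201/28 - (-1909)*313/224 - (-498*313)**2/112) = 1/(-201/28 - 23/1344*(-155874) - 1/112*(-155874)**2) = 1/(-201/28 + 597517/224 - 1/112*24296703876) = 1/(-201/28 + 597517/224 - 6074175969/28) = 1/(-48592811843/224) = -224/48592811843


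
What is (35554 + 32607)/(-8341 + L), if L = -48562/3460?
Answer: -117918530/14454211 ≈ -8.1581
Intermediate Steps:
L = -24281/1730 (L = -48562*1/3460 = -24281/1730 ≈ -14.035)
(35554 + 32607)/(-8341 + L) = (35554 + 32607)/(-8341 - 24281/1730) = 68161/(-14454211/1730) = 68161*(-1730/14454211) = -117918530/14454211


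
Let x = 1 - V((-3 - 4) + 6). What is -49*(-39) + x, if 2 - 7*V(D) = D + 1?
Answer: 13382/7 ≈ 1911.7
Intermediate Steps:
V(D) = ⅐ - D/7 (V(D) = 2/7 - (D + 1)/7 = 2/7 - (1 + D)/7 = 2/7 + (-⅐ - D/7) = ⅐ - D/7)
x = 5/7 (x = 1 - (⅐ - ((-3 - 4) + 6)/7) = 1 - (⅐ - (-7 + 6)/7) = 1 - (⅐ - ⅐*(-1)) = 1 - (⅐ + ⅐) = 1 - 1*2/7 = 1 - 2/7 = 5/7 ≈ 0.71429)
-49*(-39) + x = -49*(-39) + 5/7 = 1911 + 5/7 = 13382/7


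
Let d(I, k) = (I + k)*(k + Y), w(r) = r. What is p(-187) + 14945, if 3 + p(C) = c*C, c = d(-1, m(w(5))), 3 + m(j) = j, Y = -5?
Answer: 15503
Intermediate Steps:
m(j) = -3 + j
d(I, k) = (-5 + k)*(I + k) (d(I, k) = (I + k)*(k - 5) = (I + k)*(-5 + k) = (-5 + k)*(I + k))
c = -3 (c = (-3 + 5)² - 5*(-1) - 5*(-3 + 5) - (-3 + 5) = 2² + 5 - 5*2 - 1*2 = 4 + 5 - 10 - 2 = -3)
p(C) = -3 - 3*C
p(-187) + 14945 = (-3 - 3*(-187)) + 14945 = (-3 + 561) + 14945 = 558 + 14945 = 15503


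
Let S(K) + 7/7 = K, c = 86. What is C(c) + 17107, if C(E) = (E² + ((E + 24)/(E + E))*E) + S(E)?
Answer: 24643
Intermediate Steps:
S(K) = -1 + K
C(E) = 11 + E² + 3*E/2 (C(E) = (E² + ((E + 24)/(E + E))*E) + (-1 + E) = (E² + ((24 + E)/((2*E)))*E) + (-1 + E) = (E² + ((24 + E)*(1/(2*E)))*E) + (-1 + E) = (E² + ((24 + E)/(2*E))*E) + (-1 + E) = (E² + (12 + E/2)) + (-1 + E) = (12 + E² + E/2) + (-1 + E) = 11 + E² + 3*E/2)
C(c) + 17107 = (11 + 86² + (3/2)*86) + 17107 = (11 + 7396 + 129) + 17107 = 7536 + 17107 = 24643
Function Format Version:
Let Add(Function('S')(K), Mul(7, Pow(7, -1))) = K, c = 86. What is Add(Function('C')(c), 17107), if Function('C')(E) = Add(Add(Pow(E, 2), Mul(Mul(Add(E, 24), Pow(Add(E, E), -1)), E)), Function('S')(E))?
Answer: 24643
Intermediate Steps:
Function('S')(K) = Add(-1, K)
Function('C')(E) = Add(11, Pow(E, 2), Mul(Rational(3, 2), E)) (Function('C')(E) = Add(Add(Pow(E, 2), Mul(Mul(Add(E, 24), Pow(Add(E, E), -1)), E)), Add(-1, E)) = Add(Add(Pow(E, 2), Mul(Mul(Add(24, E), Pow(Mul(2, E), -1)), E)), Add(-1, E)) = Add(Add(Pow(E, 2), Mul(Mul(Add(24, E), Mul(Rational(1, 2), Pow(E, -1))), E)), Add(-1, E)) = Add(Add(Pow(E, 2), Mul(Mul(Rational(1, 2), Pow(E, -1), Add(24, E)), E)), Add(-1, E)) = Add(Add(Pow(E, 2), Add(12, Mul(Rational(1, 2), E))), Add(-1, E)) = Add(Add(12, Pow(E, 2), Mul(Rational(1, 2), E)), Add(-1, E)) = Add(11, Pow(E, 2), Mul(Rational(3, 2), E)))
Add(Function('C')(c), 17107) = Add(Add(11, Pow(86, 2), Mul(Rational(3, 2), 86)), 17107) = Add(Add(11, 7396, 129), 17107) = Add(7536, 17107) = 24643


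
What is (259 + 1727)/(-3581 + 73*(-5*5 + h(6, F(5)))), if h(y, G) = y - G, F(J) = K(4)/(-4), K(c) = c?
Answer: -1986/4895 ≈ -0.40572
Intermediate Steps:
F(J) = -1 (F(J) = 4/(-4) = 4*(-¼) = -1)
(259 + 1727)/(-3581 + 73*(-5*5 + h(6, F(5)))) = (259 + 1727)/(-3581 + 73*(-5*5 + (6 - 1*(-1)))) = 1986/(-3581 + 73*(-25 + (6 + 1))) = 1986/(-3581 + 73*(-25 + 7)) = 1986/(-3581 + 73*(-18)) = 1986/(-3581 - 1314) = 1986/(-4895) = 1986*(-1/4895) = -1986/4895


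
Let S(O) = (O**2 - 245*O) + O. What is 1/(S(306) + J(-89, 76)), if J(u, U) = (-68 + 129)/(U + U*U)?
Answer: 5852/111024205 ≈ 5.2709e-5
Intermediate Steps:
S(O) = O**2 - 244*O
J(u, U) = 61/(U + U**2)
1/(S(306) + J(-89, 76)) = 1/(306*(-244 + 306) + 61/(76*(1 + 76))) = 1/(306*62 + 61*(1/76)/77) = 1/(18972 + 61*(1/76)*(1/77)) = 1/(18972 + 61/5852) = 1/(111024205/5852) = 5852/111024205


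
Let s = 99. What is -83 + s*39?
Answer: 3778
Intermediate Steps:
-83 + s*39 = -83 + 99*39 = -83 + 3861 = 3778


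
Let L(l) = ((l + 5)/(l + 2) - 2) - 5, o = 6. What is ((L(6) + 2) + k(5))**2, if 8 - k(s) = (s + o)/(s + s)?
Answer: 17161/1600 ≈ 10.726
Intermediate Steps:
k(s) = 8 - (6 + s)/(2*s) (k(s) = 8 - (s + 6)/(s + s) = 8 - (6 + s)/(2*s))
L(l) = -7 + (5 + l)/(2 + l) (L(l) = ((5 + l)/(2 + l) - 2) - 5 = (-2 + (5 + l)/(2 + l)) - 5 = -7 + (5 + l)/(2 + l))
((L(6) + 2) + k(5))**2 = ((3*(-3 - 2*6)/(2 + 6) + 2) + (15/2 - 3/5))**2 = ((3*(-3 - 12)/8 + 2) + (15/2 - 3*1/5))**2 = ((3*(1/8)*(-15) + 2) + (15/2 - 3/5))**2 = ((-45/8 + 2) + 69/10)**2 = (-29/8 + 69/10)**2 = (131/40)**2 = 17161/1600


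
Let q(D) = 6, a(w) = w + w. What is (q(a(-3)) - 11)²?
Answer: 25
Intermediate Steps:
a(w) = 2*w
(q(a(-3)) - 11)² = (6 - 11)² = (-5)² = 25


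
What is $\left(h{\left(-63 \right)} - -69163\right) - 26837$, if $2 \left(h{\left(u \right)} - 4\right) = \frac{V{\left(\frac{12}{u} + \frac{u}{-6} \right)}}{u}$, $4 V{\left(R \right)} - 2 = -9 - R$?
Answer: $\frac{896042167}{21168} \approx 42330.0$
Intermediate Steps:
$V{\left(R \right)} = - \frac{7}{4} - \frac{R}{4}$ ($V{\left(R \right)} = \frac{1}{2} + \frac{-9 - R}{4} = \frac{1}{2} - \left(\frac{9}{4} + \frac{R}{4}\right) = - \frac{7}{4} - \frac{R}{4}$)
$h{\left(u \right)} = 4 + \frac{- \frac{7}{4} - \frac{3}{u} + \frac{u}{24}}{2 u}$ ($h{\left(u \right)} = 4 + \frac{\left(- \frac{7}{4} - \frac{\frac{12}{u} + \frac{u}{-6}}{4}\right) \frac{1}{u}}{2} = 4 + \frac{\left(- \frac{7}{4} - \frac{\frac{12}{u} + u \left(- \frac{1}{6}\right)}{4}\right) \frac{1}{u}}{2} = 4 + \frac{\left(- \frac{7}{4} - \frac{\frac{12}{u} - \frac{u}{6}}{4}\right) \frac{1}{u}}{2} = 4 + \frac{\left(- \frac{7}{4} + \left(- \frac{3}{u} + \frac{u}{24}\right)\right) \frac{1}{u}}{2} = 4 + \frac{\left(- \frac{7}{4} - \frac{3}{u} + \frac{u}{24}\right) \frac{1}{u}}{2} = 4 + \frac{\frac{1}{u} \left(- \frac{7}{4} - \frac{3}{u} + \frac{u}{24}\right)}{2} = 4 + \frac{- \frac{7}{4} - \frac{3}{u} + \frac{u}{24}}{2 u}$)
$\left(h{\left(-63 \right)} - -69163\right) - 26837 = \left(\frac{-72 - -2646 + 193 \left(-63\right)^{2}}{48 \cdot 3969} - -69163\right) - 26837 = \left(\frac{1}{48} \cdot \frac{1}{3969} \left(-72 + 2646 + 193 \cdot 3969\right) + 69163\right) - 26837 = \left(\frac{1}{48} \cdot \frac{1}{3969} \left(-72 + 2646 + 766017\right) + 69163\right) - 26837 = \left(\frac{1}{48} \cdot \frac{1}{3969} \cdot 768591 + 69163\right) - 26837 = \left(\frac{85399}{21168} + 69163\right) - 26837 = \frac{1464127783}{21168} - 26837 = \frac{896042167}{21168}$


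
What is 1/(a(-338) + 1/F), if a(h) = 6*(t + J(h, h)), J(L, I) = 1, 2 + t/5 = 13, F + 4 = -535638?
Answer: 535642/179975711 ≈ 0.0029762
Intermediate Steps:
F = -535642 (F = -4 - 535638 = -535642)
t = 55 (t = -10 + 5*13 = -10 + 65 = 55)
a(h) = 336 (a(h) = 6*(55 + 1) = 6*56 = 336)
1/(a(-338) + 1/F) = 1/(336 + 1/(-535642)) = 1/(336 - 1/535642) = 1/(179975711/535642) = 535642/179975711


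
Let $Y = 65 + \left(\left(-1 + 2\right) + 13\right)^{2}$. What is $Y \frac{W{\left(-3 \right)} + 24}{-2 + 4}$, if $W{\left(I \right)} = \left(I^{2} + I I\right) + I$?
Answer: $\frac{10179}{2} \approx 5089.5$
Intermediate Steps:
$W{\left(I \right)} = I + 2 I^{2}$ ($W{\left(I \right)} = \left(I^{2} + I^{2}\right) + I = 2 I^{2} + I = I + 2 I^{2}$)
$Y = 261$ ($Y = 65 + \left(1 + 13\right)^{2} = 65 + 14^{2} = 65 + 196 = 261$)
$Y \frac{W{\left(-3 \right)} + 24}{-2 + 4} = 261 \frac{- 3 \left(1 + 2 \left(-3\right)\right) + 24}{-2 + 4} = 261 \frac{- 3 \left(1 - 6\right) + 24}{2} = 261 \left(\left(-3\right) \left(-5\right) + 24\right) \frac{1}{2} = 261 \left(15 + 24\right) \frac{1}{2} = 261 \cdot 39 \cdot \frac{1}{2} = 261 \cdot \frac{39}{2} = \frac{10179}{2}$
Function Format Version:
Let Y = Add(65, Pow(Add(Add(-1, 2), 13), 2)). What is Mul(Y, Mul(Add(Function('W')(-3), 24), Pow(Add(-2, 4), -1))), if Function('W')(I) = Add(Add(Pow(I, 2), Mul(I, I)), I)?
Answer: Rational(10179, 2) ≈ 5089.5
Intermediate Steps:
Function('W')(I) = Add(I, Mul(2, Pow(I, 2))) (Function('W')(I) = Add(Add(Pow(I, 2), Pow(I, 2)), I) = Add(Mul(2, Pow(I, 2)), I) = Add(I, Mul(2, Pow(I, 2))))
Y = 261 (Y = Add(65, Pow(Add(1, 13), 2)) = Add(65, Pow(14, 2)) = Add(65, 196) = 261)
Mul(Y, Mul(Add(Function('W')(-3), 24), Pow(Add(-2, 4), -1))) = Mul(261, Mul(Add(Mul(-3, Add(1, Mul(2, -3))), 24), Pow(Add(-2, 4), -1))) = Mul(261, Mul(Add(Mul(-3, Add(1, -6)), 24), Pow(2, -1))) = Mul(261, Mul(Add(Mul(-3, -5), 24), Rational(1, 2))) = Mul(261, Mul(Add(15, 24), Rational(1, 2))) = Mul(261, Mul(39, Rational(1, 2))) = Mul(261, Rational(39, 2)) = Rational(10179, 2)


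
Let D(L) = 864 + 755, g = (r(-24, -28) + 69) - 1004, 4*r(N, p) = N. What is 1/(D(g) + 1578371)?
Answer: 1/1579990 ≈ 6.3292e-7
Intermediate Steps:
r(N, p) = N/4
g = -941 (g = ((1/4)*(-24) + 69) - 1004 = (-6 + 69) - 1004 = 63 - 1004 = -941)
D(L) = 1619
1/(D(g) + 1578371) = 1/(1619 + 1578371) = 1/1579990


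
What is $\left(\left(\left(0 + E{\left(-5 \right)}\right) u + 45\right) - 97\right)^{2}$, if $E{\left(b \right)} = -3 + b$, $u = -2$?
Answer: $1296$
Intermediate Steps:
$\left(\left(\left(0 + E{\left(-5 \right)}\right) u + 45\right) - 97\right)^{2} = \left(\left(\left(0 - 8\right) \left(-2\right) + 45\right) - 97\right)^{2} = \left(\left(\left(-8\right) \left(-2\right) + 45\right) - 97\right)^{2} = \left(\left(16 + 45\right) - 97\right)^{2} = \left(61 - 97\right)^{2} = \left(-36\right)^{2} = 1296$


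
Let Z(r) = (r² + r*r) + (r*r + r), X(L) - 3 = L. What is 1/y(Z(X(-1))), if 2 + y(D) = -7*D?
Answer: -1/100 ≈ -0.010000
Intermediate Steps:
X(L) = 3 + L
Z(r) = r + 3*r² (Z(r) = (r² + r²) + (r² + r) = 2*r² + (r + r²) = r + 3*r²)
y(D) = -2 - 7*D
1/y(Z(X(-1))) = 1/(-2 - 7*(3 - 1)*(1 + 3*(3 - 1))) = 1/(-2 - 14*(1 + 3*2)) = 1/(-2 - 14*(1 + 6)) = 1/(-2 - 14*7) = 1/(-2 - 7*14) = 1/(-2 - 98) = 1/(-100) = -1/100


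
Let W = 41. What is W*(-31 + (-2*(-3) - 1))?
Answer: -1066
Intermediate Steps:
W*(-31 + (-2*(-3) - 1)) = 41*(-31 + (-2*(-3) - 1)) = 41*(-31 + (6 - 1)) = 41*(-31 + 5) = 41*(-26) = -1066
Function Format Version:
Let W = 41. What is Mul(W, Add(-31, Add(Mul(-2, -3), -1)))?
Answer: -1066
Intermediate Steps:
Mul(W, Add(-31, Add(Mul(-2, -3), -1))) = Mul(41, Add(-31, Add(Mul(-2, -3), -1))) = Mul(41, Add(-31, Add(6, -1))) = Mul(41, Add(-31, 5)) = Mul(41, -26) = -1066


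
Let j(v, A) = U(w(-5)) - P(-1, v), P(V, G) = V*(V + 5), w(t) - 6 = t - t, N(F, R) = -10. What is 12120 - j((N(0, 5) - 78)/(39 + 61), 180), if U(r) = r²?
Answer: 12080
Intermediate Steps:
w(t) = 6 (w(t) = 6 + (t - t) = 6 + 0 = 6)
P(V, G) = V*(5 + V)
j(v, A) = 40 (j(v, A) = 6² - (-1)*(5 - 1) = 36 - (-1)*4 = 36 - 1*(-4) = 36 + 4 = 40)
12120 - j((N(0, 5) - 78)/(39 + 61), 180) = 12120 - 1*40 = 12120 - 40 = 12080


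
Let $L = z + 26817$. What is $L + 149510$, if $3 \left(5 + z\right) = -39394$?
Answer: $\frac{489572}{3} \approx 1.6319 \cdot 10^{5}$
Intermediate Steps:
$z = - \frac{39409}{3}$ ($z = -5 + \frac{1}{3} \left(-39394\right) = -5 - \frac{39394}{3} = - \frac{39409}{3} \approx -13136.0$)
$L = \frac{41042}{3}$ ($L = - \frac{39409}{3} + 26817 = \frac{41042}{3} \approx 13681.0$)
$L + 149510 = \frac{41042}{3} + 149510 = \frac{489572}{3}$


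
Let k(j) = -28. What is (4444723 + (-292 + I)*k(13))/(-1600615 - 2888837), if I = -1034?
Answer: -407441/408132 ≈ -0.99831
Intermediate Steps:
(4444723 + (-292 + I)*k(13))/(-1600615 - 2888837) = (4444723 + (-292 - 1034)*(-28))/(-1600615 - 2888837) = (4444723 - 1326*(-28))/(-4489452) = (4444723 + 37128)*(-1/4489452) = 4481851*(-1/4489452) = -407441/408132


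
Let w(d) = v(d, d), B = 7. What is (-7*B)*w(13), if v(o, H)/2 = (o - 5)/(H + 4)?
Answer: -784/17 ≈ -46.118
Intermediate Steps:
v(o, H) = 2*(-5 + o)/(4 + H) (v(o, H) = 2*((o - 5)/(H + 4)) = 2*((-5 + o)/(4 + H)) = 2*(-5 + o)/(4 + H))
w(d) = 2*(-5 + d)/(4 + d)
(-7*B)*w(13) = (-7*7)*(2*(-5 + 13)/(4 + 13)) = -98*8/17 = -49*16/17 = -784/17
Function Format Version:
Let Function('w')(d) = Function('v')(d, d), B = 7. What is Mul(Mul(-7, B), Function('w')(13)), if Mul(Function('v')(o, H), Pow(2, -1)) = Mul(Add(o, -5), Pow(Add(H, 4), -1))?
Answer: Rational(-784, 17) ≈ -46.118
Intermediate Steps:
Function('v')(o, H) = Mul(2, Pow(Add(4, H), -1), Add(-5, o)) (Function('v')(o, H) = Mul(2, Mul(Add(o, -5), Pow(Add(H, 4), -1))) = Mul(2, Mul(Add(-5, o), Pow(Add(4, H), -1))) = Mul(2, Mul(Pow(Add(4, H), -1), Add(-5, o))) = Mul(2, Pow(Add(4, H), -1), Add(-5, o)))
Function('w')(d) = Mul(2, Pow(Add(4, d), -1), Add(-5, d))
Mul(Mul(-7, B), Function('w')(13)) = Mul(Mul(-7, 7), Mul(2, Pow(Add(4, 13), -1), Add(-5, 13))) = Mul(-49, Mul(2, Pow(17, -1), 8)) = Mul(-49, Mul(2, Rational(1, 17), 8)) = Mul(-49, Rational(16, 17)) = Rational(-784, 17)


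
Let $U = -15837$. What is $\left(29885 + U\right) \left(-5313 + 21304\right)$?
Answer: $224641568$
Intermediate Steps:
$\left(29885 + U\right) \left(-5313 + 21304\right) = \left(29885 - 15837\right) \left(-5313 + 21304\right) = 14048 \cdot 15991 = 224641568$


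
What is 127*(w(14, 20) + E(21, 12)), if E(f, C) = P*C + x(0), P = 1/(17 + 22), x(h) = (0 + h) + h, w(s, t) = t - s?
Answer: 10414/13 ≈ 801.08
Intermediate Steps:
x(h) = 2*h (x(h) = h + h = 2*h)
P = 1/39 ≈ 0.025641
E(f, C) = C/39 (E(f, C) = C/39 + 2*0 = C/39 + 0 = C/39)
127*(w(14, 20) + E(21, 12)) = 127*((20 - 1*14) + (1/39)*12) = 127*((20 - 14) + 4/13) = 127*(6 + 4/13) = 127*(82/13) = 10414/13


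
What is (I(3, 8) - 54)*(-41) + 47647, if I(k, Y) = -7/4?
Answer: 199731/4 ≈ 49933.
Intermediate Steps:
I(k, Y) = -7/4 (I(k, Y) = -7*¼ = -7/4)
(I(3, 8) - 54)*(-41) + 47647 = (-7/4 - 54)*(-41) + 47647 = -223/4*(-41) + 47647 = 9143/4 + 47647 = 199731/4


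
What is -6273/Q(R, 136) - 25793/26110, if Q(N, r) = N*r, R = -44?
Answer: 277727/4595360 ≈ 0.060436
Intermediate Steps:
-6273/Q(R, 136) - 25793/26110 = -6273/((-44*136)) - 25793/26110 = -6273/(-5984) - 25793*1/26110 = -6273*(-1/5984) - 25793/26110 = 369/352 - 25793/26110 = 277727/4595360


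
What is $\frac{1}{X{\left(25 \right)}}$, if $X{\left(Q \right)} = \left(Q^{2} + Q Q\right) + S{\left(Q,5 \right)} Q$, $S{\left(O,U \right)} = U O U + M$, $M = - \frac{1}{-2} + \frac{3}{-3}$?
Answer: $\frac{2}{33725} \approx 5.9303 \cdot 10^{-5}$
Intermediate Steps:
$M = - \frac{1}{2}$ ($M = \left(-1\right) \left(- \frac{1}{2}\right) + 3 \left(- \frac{1}{3}\right) = \frac{1}{2} - 1 = - \frac{1}{2} \approx -0.5$)
$S{\left(O,U \right)} = - \frac{1}{2} + O U^{2}$ ($S{\left(O,U \right)} = U O U - \frac{1}{2} = O U U - \frac{1}{2} = O U^{2} - \frac{1}{2} = - \frac{1}{2} + O U^{2}$)
$X{\left(Q \right)} = 2 Q^{2} + Q \left(- \frac{1}{2} + 25 Q\right)$ ($X{\left(Q \right)} = \left(Q^{2} + Q Q\right) + \left(- \frac{1}{2} + Q 5^{2}\right) Q = \left(Q^{2} + Q^{2}\right) + \left(- \frac{1}{2} + Q 25\right) Q = 2 Q^{2} + \left(- \frac{1}{2} + 25 Q\right) Q = 2 Q^{2} + Q \left(- \frac{1}{2} + 25 Q\right)$)
$\frac{1}{X{\left(25 \right)}} = \frac{1}{\frac{1}{2} \cdot 25 \left(-1 + 54 \cdot 25\right)} = \frac{1}{\frac{1}{2} \cdot 25 \left(-1 + 1350\right)} = \frac{1}{\frac{1}{2} \cdot 25 \cdot 1349} = \frac{1}{\frac{33725}{2}} = \frac{2}{33725}$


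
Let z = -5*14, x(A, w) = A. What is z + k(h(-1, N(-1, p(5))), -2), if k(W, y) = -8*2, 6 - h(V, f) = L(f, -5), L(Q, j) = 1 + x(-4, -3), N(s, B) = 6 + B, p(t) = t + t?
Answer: -86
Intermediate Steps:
p(t) = 2*t
L(Q, j) = -3 (L(Q, j) = 1 - 4 = -3)
h(V, f) = 9 (h(V, f) = 6 - 1*(-3) = 6 + 3 = 9)
k(W, y) = -16
z = -70
z + k(h(-1, N(-1, p(5))), -2) = -70 - 16 = -86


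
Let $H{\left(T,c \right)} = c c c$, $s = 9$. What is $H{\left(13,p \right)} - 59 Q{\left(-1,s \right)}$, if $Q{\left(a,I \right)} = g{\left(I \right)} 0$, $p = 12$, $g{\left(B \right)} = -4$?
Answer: $1728$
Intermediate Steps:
$H{\left(T,c \right)} = c^{3}$ ($H{\left(T,c \right)} = c^{2} c = c^{3}$)
$Q{\left(a,I \right)} = 0$ ($Q{\left(a,I \right)} = \left(-4\right) 0 = 0$)
$H{\left(13,p \right)} - 59 Q{\left(-1,s \right)} = 12^{3} - 0 = 1728 + 0 = 1728$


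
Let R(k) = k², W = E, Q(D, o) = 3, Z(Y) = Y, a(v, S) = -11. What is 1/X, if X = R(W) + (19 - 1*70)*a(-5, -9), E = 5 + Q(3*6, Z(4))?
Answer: 1/625 ≈ 0.0016000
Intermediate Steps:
E = 8 (E = 5 + 3 = 8)
W = 8
X = 625 (X = 8² + (19 - 1*70)*(-11) = 64 + (19 - 70)*(-11) = 64 - 51*(-11) = 64 + 561 = 625)
1/X = 1/625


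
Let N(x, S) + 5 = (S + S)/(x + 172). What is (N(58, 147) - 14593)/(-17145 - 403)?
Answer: 1678623/2018020 ≈ 0.83182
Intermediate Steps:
N(x, S) = -5 + 2*S/(172 + x) (N(x, S) = -5 + (S + S)/(x + 172) = -5 + (2*S)/(172 + x) = -5 + 2*S/(172 + x))
(N(58, 147) - 14593)/(-17145 - 403) = ((-860 - 5*58 + 2*147)/(172 + 58) - 14593)/(-17145 - 403) = ((-860 - 290 + 294)/230 - 14593)/(-17548) = ((1/230)*(-856) - 14593)*(-1/17548) = (-428/115 - 14593)*(-1/17548) = -1678623/115*(-1/17548) = 1678623/2018020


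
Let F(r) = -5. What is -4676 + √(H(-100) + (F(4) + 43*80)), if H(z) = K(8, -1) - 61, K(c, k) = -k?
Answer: -4676 + 15*√15 ≈ -4617.9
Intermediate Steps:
H(z) = -60 (H(z) = -1*(-1) - 61 = 1 - 61 = -60)
-4676 + √(H(-100) + (F(4) + 43*80)) = -4676 + √(-60 + (-5 + 43*80)) = -4676 + √(-60 + (-5 + 3440)) = -4676 + √(-60 + 3435) = -4676 + √3375 = -4676 + 15*√15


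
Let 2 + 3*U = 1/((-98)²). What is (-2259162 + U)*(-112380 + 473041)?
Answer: -3353683322555773/4116 ≈ -8.1479e+11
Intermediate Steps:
U = -19207/28812 (U = -⅔ + 1/(3*((-98)²)) = -⅔ + (⅓)/9604 = -⅔ + (⅓)*(1/9604) = -⅔ + 1/28812 = -19207/28812 ≈ -0.66663)
(-2259162 + U)*(-112380 + 473041) = (-2259162 - 19207/28812)*(-112380 + 473041) = -65090994751/28812*360661 = -3353683322555773/4116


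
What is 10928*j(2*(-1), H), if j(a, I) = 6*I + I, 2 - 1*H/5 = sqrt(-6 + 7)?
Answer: 382480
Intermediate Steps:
H = 5 (H = 10 - 5*sqrt(-6 + 7) = 10 - 5*sqrt(1) = 10 - 5*1 = 10 - 5 = 5)
j(a, I) = 7*I
10928*j(2*(-1), H) = 10928*(7*5) = 10928*35 = 382480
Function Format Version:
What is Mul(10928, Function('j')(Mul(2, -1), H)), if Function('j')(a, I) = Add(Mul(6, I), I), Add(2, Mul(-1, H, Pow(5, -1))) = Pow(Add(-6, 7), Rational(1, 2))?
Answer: 382480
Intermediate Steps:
H = 5 (H = Add(10, Mul(-5, Pow(Add(-6, 7), Rational(1, 2)))) = Add(10, Mul(-5, Pow(1, Rational(1, 2)))) = Add(10, Mul(-5, 1)) = Add(10, -5) = 5)
Function('j')(a, I) = Mul(7, I)
Mul(10928, Function('j')(Mul(2, -1), H)) = Mul(10928, Mul(7, 5)) = Mul(10928, 35) = 382480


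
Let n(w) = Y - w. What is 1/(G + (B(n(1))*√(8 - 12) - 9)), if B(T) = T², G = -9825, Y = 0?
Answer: -4917/48353780 - I/48353780 ≈ -0.00010169 - 2.0681e-8*I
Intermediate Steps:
n(w) = -w (n(w) = 0 - w = -w)
1/(G + (B(n(1))*√(8 - 12) - 9)) = 1/(-9825 + ((-1*1)²*√(8 - 12) - 9)) = 1/(-9825 + ((-1)²*√(-4) - 9)) = 1/(-9825 + (1*(2*I) - 9)) = 1/(-9825 + (2*I - 9)) = 1/(-9825 + (-9 + 2*I)) = 1/(-9834 + 2*I) = (-9834 - 2*I)/96707560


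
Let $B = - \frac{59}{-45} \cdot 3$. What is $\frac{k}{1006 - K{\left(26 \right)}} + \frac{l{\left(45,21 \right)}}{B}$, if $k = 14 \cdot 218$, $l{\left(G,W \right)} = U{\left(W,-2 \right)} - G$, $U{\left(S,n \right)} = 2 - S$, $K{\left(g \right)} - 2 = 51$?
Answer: $- \frac{734812}{56227} \approx -13.069$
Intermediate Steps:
$K{\left(g \right)} = 53$ ($K{\left(g \right)} = 2 + 51 = 53$)
$l{\left(G,W \right)} = 2 - G - W$ ($l{\left(G,W \right)} = \left(2 - W\right) - G = 2 - G - W$)
$B = \frac{59}{15}$ ($B = \left(-59\right) \left(- \frac{1}{45}\right) 3 = \frac{59}{45} \cdot 3 = \frac{59}{15} \approx 3.9333$)
$k = 3052$
$\frac{k}{1006 - K{\left(26 \right)}} + \frac{l{\left(45,21 \right)}}{B} = \frac{3052}{1006 - 53} + \frac{2 - 45 - 21}{\frac{59}{15}} = \frac{3052}{1006 - 53} + \left(2 - 45 - 21\right) \frac{15}{59} = \frac{3052}{953} - \frac{960}{59} = - \frac{734812}{56227}$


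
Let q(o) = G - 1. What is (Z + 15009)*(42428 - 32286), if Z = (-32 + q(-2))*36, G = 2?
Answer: 140902806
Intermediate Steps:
q(o) = 1 (q(o) = 2 - 1 = 1)
Z = -1116 (Z = (-32 + 1)*36 = -31*36 = -1116)
(Z + 15009)*(42428 - 32286) = (-1116 + 15009)*(42428 - 32286) = 13893*10142 = 140902806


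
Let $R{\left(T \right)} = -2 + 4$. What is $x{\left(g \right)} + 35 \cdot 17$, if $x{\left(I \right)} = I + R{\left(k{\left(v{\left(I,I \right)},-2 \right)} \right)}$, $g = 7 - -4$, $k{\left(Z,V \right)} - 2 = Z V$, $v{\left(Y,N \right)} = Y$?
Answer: $608$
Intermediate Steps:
$k{\left(Z,V \right)} = 2 + V Z$ ($k{\left(Z,V \right)} = 2 + Z V = 2 + V Z$)
$R{\left(T \right)} = 2$
$g = 11$ ($g = 7 + 4 = 11$)
$x{\left(I \right)} = 2 + I$ ($x{\left(I \right)} = I + 2 = 2 + I$)
$x{\left(g \right)} + 35 \cdot 17 = \left(2 + 11\right) + 35 \cdot 17 = 13 + 595 = 608$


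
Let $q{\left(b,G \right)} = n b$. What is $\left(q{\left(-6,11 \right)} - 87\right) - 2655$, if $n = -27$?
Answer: $-2580$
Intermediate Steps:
$q{\left(b,G \right)} = - 27 b$
$\left(q{\left(-6,11 \right)} - 87\right) - 2655 = \left(\left(-27\right) \left(-6\right) - 87\right) - 2655 = \left(162 - 87\right) - 2655 = 75 - 2655 = -2580$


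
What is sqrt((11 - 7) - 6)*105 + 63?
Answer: 63 + 105*I*sqrt(2) ≈ 63.0 + 148.49*I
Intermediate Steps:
sqrt((11 - 7) - 6)*105 + 63 = sqrt(4 - 6)*105 + 63 = sqrt(-2)*105 + 63 = (I*sqrt(2))*105 + 63 = 105*I*sqrt(2) + 63 = 63 + 105*I*sqrt(2)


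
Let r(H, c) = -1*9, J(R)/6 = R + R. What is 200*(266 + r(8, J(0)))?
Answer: 51400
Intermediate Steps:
J(R) = 12*R (J(R) = 6*(R + R) = 6*(2*R) = 12*R)
r(H, c) = -9
200*(266 + r(8, J(0))) = 200*(266 - 9) = 200*257 = 51400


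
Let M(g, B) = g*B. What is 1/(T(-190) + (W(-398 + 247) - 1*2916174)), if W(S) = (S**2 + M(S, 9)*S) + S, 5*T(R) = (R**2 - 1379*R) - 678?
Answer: -5/13144143 ≈ -3.8040e-7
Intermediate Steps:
M(g, B) = B*g
T(R) = -678/5 - 1379*R/5 + R**2/5 (T(R) = ((R**2 - 1379*R) - 678)/5 = (-678 + R**2 - 1379*R)/5 = -678/5 - 1379*R/5 + R**2/5)
W(S) = S + 10*S**2 (W(S) = (S**2 + (9*S)*S) + S = (S**2 + 9*S**2) + S = 10*S**2 + S = S + 10*S**2)
1/(T(-190) + (W(-398 + 247) - 1*2916174)) = 1/((-678/5 - 1379/5*(-190) + (1/5)*(-190)**2) + ((-398 + 247)*(1 + 10*(-398 + 247)) - 1*2916174)) = 1/((-678/5 + 52402 + (1/5)*36100) + (-151*(1 + 10*(-151)) - 2916174)) = 1/((-678/5 + 52402 + 7220) + (-151*(1 - 1510) - 2916174)) = 1/(297432/5 + (-151*(-1509) - 2916174)) = 1/(297432/5 + (227859 - 2916174)) = 1/(297432/5 - 2688315) = 1/(-13144143/5) = -5/13144143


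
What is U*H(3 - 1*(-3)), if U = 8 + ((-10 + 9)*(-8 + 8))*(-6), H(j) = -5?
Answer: -40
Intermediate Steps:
U = 8 (U = 8 - 1*0*(-6) = 8 + 0*(-6) = 8 + 0 = 8)
U*H(3 - 1*(-3)) = 8*(-5) = -40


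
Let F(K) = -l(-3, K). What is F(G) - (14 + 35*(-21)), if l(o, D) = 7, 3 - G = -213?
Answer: 714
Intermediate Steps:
G = 216 (G = 3 - 1*(-213) = 3 + 213 = 216)
F(K) = -7 (F(K) = -1*7 = -7)
F(G) - (14 + 35*(-21)) = -7 - (14 + 35*(-21)) = -7 - (14 - 735) = -7 - 1*(-721) = -7 + 721 = 714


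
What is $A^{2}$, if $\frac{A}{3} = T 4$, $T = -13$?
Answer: $24336$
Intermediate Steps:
$A = -156$ ($A = 3 \left(\left(-13\right) 4\right) = 3 \left(-52\right) = -156$)
$A^{2} = \left(-156\right)^{2} = 24336$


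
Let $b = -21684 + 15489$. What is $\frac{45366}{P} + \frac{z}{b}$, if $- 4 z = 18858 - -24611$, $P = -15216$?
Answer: $- \frac{19281049}{15710520} \approx -1.2273$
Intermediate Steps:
$z = - \frac{43469}{4}$ ($z = - \frac{18858 - -24611}{4} = - \frac{18858 + 24611}{4} = \left(- \frac{1}{4}\right) 43469 = - \frac{43469}{4} \approx -10867.0$)
$b = -6195$
$\frac{45366}{P} + \frac{z}{b} = \frac{45366}{-15216} - \frac{43469}{4 \left(-6195\right)} = 45366 \left(- \frac{1}{15216}\right) - - \frac{43469}{24780} = - \frac{7561}{2536} + \frac{43469}{24780} = - \frac{19281049}{15710520}$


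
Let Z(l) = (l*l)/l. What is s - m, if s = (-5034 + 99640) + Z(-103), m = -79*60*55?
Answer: 355203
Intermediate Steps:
Z(l) = l (Z(l) = l²/l = l)
m = -260700 (m = -4740*55 = -260700)
s = 94503 (s = (-5034 + 99640) - 103 = 94606 - 103 = 94503)
s - m = 94503 - 1*(-260700) = 94503 + 260700 = 355203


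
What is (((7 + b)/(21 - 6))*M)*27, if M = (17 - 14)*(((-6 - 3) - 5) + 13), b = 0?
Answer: -189/5 ≈ -37.800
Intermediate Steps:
M = -3 (M = 3*((-9 - 5) + 13) = 3*(-14 + 13) = 3*(-1) = -3)
(((7 + b)/(21 - 6))*M)*27 = (((7 + 0)/(21 - 6))*(-3))*27 = ((7/15)*(-3))*27 = -7/5*27 = -189/5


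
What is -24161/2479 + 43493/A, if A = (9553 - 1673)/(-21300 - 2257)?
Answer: -68650973907/527960 ≈ -1.3003e+5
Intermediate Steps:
A = -7880/23557 (A = 7880/(-23557) = 7880*(-1/23557) = -7880/23557 ≈ -0.33451)
-24161/2479 + 43493/A = -24161/2479 + 43493/(-7880/23557) = -24161*1/2479 + 43493*(-23557/7880) = -653/67 - 1024564601/7880 = -68650973907/527960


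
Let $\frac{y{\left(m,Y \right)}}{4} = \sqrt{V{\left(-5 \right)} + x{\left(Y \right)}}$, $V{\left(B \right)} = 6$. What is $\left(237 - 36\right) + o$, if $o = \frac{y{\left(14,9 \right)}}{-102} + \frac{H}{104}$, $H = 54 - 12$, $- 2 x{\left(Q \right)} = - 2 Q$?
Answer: $\frac{10473}{52} - \frac{2 \sqrt{15}}{51} \approx 201.25$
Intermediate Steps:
$x{\left(Q \right)} = Q$ ($x{\left(Q \right)} = - \frac{\left(-2\right) Q}{2} = Q$)
$H = 42$
$y{\left(m,Y \right)} = 4 \sqrt{6 + Y}$
$o = \frac{21}{52} - \frac{2 \sqrt{15}}{51}$ ($o = \frac{4 \sqrt{6 + 9}}{-102} + \frac{42}{104} = 4 \sqrt{15} \left(- \frac{1}{102}\right) + 42 \cdot \frac{1}{104} = - \frac{2 \sqrt{15}}{51} + \frac{21}{52} = \frac{21}{52} - \frac{2 \sqrt{15}}{51} \approx 0.25196$)
$\left(237 - 36\right) + o = \left(237 - 36\right) + \left(\frac{21}{52} - \frac{2 \sqrt{15}}{51}\right) = 201 + \left(\frac{21}{52} - \frac{2 \sqrt{15}}{51}\right) = \frac{10473}{52} - \frac{2 \sqrt{15}}{51}$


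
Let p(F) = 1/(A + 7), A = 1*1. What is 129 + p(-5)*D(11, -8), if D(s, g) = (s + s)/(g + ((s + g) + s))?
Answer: 3107/24 ≈ 129.46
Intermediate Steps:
A = 1
D(s, g) = 2*s/(2*g + 2*s) (D(s, g) = (2*s)/(g + ((g + s) + s)) = (2*s)/(g + (g + 2*s)) = (2*s)/(2*g + 2*s) = 2*s/(2*g + 2*s))
p(F) = 1/8 (p(F) = 1/(1 + 7) = 1/8)
129 + p(-5)*D(11, -8) = 129 + (11/(-8 + 11))/8 = 129 + (11/3)/8 = 129 + (11*(1/3))/8 = 129 + (1/8)*(11/3) = 129 + 11/24 = 3107/24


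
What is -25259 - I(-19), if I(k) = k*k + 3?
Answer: -25623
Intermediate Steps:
I(k) = 3 + k² (I(k) = k² + 3 = 3 + k²)
-25259 - I(-19) = -25259 - (3 + (-19)²) = -25259 - (3 + 361) = -25259 - 1*364 = -25259 - 364 = -25623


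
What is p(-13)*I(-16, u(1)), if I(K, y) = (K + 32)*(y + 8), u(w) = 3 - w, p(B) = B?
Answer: -2080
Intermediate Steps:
I(K, y) = (8 + y)*(32 + K) (I(K, y) = (32 + K)*(8 + y) = (8 + y)*(32 + K))
p(-13)*I(-16, u(1)) = -13*(256 + 8*(-16) + 32*(3 - 1*1) - 16*(3 - 1*1)) = -13*(256 - 128 + 32*(3 - 1) - 16*(3 - 1)) = -13*(256 - 128 + 32*2 - 16*2) = -13*(256 - 128 + 64 - 32) = -13*160 = -2080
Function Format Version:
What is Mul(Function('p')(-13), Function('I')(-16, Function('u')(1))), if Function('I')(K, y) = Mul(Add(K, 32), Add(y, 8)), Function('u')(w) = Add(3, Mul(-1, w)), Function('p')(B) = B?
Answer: -2080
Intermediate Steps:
Function('I')(K, y) = Mul(Add(8, y), Add(32, K)) (Function('I')(K, y) = Mul(Add(32, K), Add(8, y)) = Mul(Add(8, y), Add(32, K)))
Mul(Function('p')(-13), Function('I')(-16, Function('u')(1))) = Mul(-13, Add(256, Mul(8, -16), Mul(32, Add(3, Mul(-1, 1))), Mul(-16, Add(3, Mul(-1, 1))))) = Mul(-13, Add(256, -128, Mul(32, Add(3, -1)), Mul(-16, Add(3, -1)))) = Mul(-13, Add(256, -128, Mul(32, 2), Mul(-16, 2))) = Mul(-13, Add(256, -128, 64, -32)) = Mul(-13, 160) = -2080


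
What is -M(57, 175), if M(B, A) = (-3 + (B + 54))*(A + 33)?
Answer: -22464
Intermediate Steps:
M(B, A) = (33 + A)*(51 + B) (M(B, A) = (-3 + (54 + B))*(33 + A) = (51 + B)*(33 + A) = (33 + A)*(51 + B))
-M(57, 175) = -(1683 + 33*57 + 51*175 + 175*57) = -(1683 + 1881 + 8925 + 9975) = -1*22464 = -22464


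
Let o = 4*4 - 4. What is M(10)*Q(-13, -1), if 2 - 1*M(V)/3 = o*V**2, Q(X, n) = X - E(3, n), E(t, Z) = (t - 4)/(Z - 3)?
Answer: 95241/2 ≈ 47621.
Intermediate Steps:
E(t, Z) = (-4 + t)/(-3 + Z)
o = 12 (o = 16 - 4 = 12)
Q(X, n) = X + 1/(-3 + n) (Q(X, n) = X - (-4 + 3)/(-3 + n) = X - (-1)/(-3 + n) = X + 1/(-3 + n))
M(V) = 6 - 36*V**2
M(10)*Q(-13, -1) = (6 - 36*10**2)*((1 - 13*(-3 - 1))/(-3 - 1)) = (6 - 36*100)*((1 - 13*(-4))/(-4)) = (6 - 3600)*(-(1 + 52)/4) = -(-1797)*53/2 = -3594*(-53/4) = 95241/2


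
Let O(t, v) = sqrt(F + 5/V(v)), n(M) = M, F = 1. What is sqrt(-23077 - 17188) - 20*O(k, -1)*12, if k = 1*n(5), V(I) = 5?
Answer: -240*sqrt(2) + I*sqrt(40265) ≈ -339.41 + 200.66*I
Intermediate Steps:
k = 5 (k = 1*5 = 5)
O(t, v) = sqrt(2) (O(t, v) = sqrt(1 + 5/5) = sqrt(1 + 5*(1/5)) = sqrt(1 + 1) = sqrt(2))
sqrt(-23077 - 17188) - 20*O(k, -1)*12 = sqrt(-23077 - 17188) - 20*sqrt(2)*12 = sqrt(-40265) - 240*sqrt(2) = I*sqrt(40265) - 240*sqrt(2) = -240*sqrt(2) + I*sqrt(40265)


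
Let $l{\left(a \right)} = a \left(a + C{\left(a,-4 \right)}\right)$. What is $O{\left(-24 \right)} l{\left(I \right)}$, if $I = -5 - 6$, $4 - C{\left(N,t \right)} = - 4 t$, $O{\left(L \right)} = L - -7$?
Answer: $-4301$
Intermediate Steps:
$O{\left(L \right)} = 7 + L$ ($O{\left(L \right)} = L + 7 = 7 + L$)
$C{\left(N,t \right)} = 4 + 4 t$ ($C{\left(N,t \right)} = 4 - - 4 t = 4 + 4 t$)
$I = -11$ ($I = -5 - 6 = -11$)
$l{\left(a \right)} = a \left(-12 + a\right)$ ($l{\left(a \right)} = a \left(a + \left(4 + 4 \left(-4\right)\right)\right) = a \left(a + \left(4 - 16\right)\right) = a \left(a - 12\right) = a \left(-12 + a\right)$)
$O{\left(-24 \right)} l{\left(I \right)} = \left(7 - 24\right) \left(- 11 \left(-12 - 11\right)\right) = - 17 \left(\left(-11\right) \left(-23\right)\right) = \left(-17\right) 253 = -4301$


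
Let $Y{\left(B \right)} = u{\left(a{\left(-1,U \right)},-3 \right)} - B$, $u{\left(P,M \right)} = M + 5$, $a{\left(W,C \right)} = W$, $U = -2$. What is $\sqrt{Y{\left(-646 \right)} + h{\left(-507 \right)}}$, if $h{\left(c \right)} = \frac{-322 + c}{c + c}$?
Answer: $\frac{\sqrt{3947406}}{78} \approx 25.472$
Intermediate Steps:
$u{\left(P,M \right)} = 5 + M$
$Y{\left(B \right)} = 2 - B$ ($Y{\left(B \right)} = \left(5 - 3\right) - B = 2 - B$)
$h{\left(c \right)} = \frac{-322 + c}{2 c}$
$\sqrt{Y{\left(-646 \right)} + h{\left(-507 \right)}} = \sqrt{\left(2 - -646\right) + \frac{-322 - 507}{2 \left(-507\right)}} = \sqrt{\left(2 + 646\right) + \frac{1}{2} \left(- \frac{1}{507}\right) \left(-829\right)} = \sqrt{648 + \frac{829}{1014}} = \sqrt{\frac{657901}{1014}} = \frac{\sqrt{3947406}}{78}$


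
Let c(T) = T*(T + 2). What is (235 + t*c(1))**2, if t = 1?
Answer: 56644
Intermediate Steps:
c(T) = T*(2 + T)
(235 + t*c(1))**2 = (235 + 1*(1*(2 + 1)))**2 = (235 + 1*(1*3))**2 = (235 + 1*3)**2 = (235 + 3)**2 = 238**2 = 56644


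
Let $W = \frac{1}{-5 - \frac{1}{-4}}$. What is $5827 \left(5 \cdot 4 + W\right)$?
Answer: $\frac{2190952}{19} \approx 1.1531 \cdot 10^{5}$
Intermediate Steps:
$W = - \frac{4}{19}$ ($W = \frac{1}{-5 - - \frac{1}{4}} = \frac{1}{-5 + \frac{1}{4}} = \frac{1}{- \frac{19}{4}} = - \frac{4}{19} \approx -0.21053$)
$5827 \left(5 \cdot 4 + W\right) = 5827 \left(5 \cdot 4 - \frac{4}{19}\right) = 5827 \left(20 - \frac{4}{19}\right) = 5827 \cdot \frac{376}{19} = \frac{2190952}{19}$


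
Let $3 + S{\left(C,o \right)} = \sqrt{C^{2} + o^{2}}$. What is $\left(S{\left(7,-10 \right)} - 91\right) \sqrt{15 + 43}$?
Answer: $\sqrt{58} \left(-94 + \sqrt{149}\right) \approx -622.92$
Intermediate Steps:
$S{\left(C,o \right)} = -3 + \sqrt{C^{2} + o^{2}}$
$\left(S{\left(7,-10 \right)} - 91\right) \sqrt{15 + 43} = \left(\left(-3 + \sqrt{7^{2} + \left(-10\right)^{2}}\right) - 91\right) \sqrt{15 + 43} = \left(\left(-3 + \sqrt{49 + 100}\right) - 91\right) \sqrt{58} = \left(\left(-3 + \sqrt{149}\right) - 91\right) \sqrt{58} = \left(-94 + \sqrt{149}\right) \sqrt{58} = \sqrt{58} \left(-94 + \sqrt{149}\right)$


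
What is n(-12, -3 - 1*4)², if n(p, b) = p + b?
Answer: 361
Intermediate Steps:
n(p, b) = b + p
n(-12, -3 - 1*4)² = ((-3 - 1*4) - 12)² = ((-3 - 4) - 12)² = (-7 - 12)² = (-19)² = 361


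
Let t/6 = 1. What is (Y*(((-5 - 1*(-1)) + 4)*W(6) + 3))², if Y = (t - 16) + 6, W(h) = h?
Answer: 144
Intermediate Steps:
t = 6 (t = 6*1 = 6)
Y = -4 (Y = (6 - 16) + 6 = -10 + 6 = -4)
(Y*(((-5 - 1*(-1)) + 4)*W(6) + 3))² = (-4*(((-5 - 1*(-1)) + 4)*6 + 3))² = (-4*(((-5 + 1) + 4)*6 + 3))² = (-4*((-4 + 4)*6 + 3))² = (-4*(0*6 + 3))² = (-4*(0 + 3))² = (-4*3)² = (-12)² = 144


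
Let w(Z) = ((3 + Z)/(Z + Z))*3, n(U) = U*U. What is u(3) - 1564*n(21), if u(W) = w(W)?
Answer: -689721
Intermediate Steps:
n(U) = U²
w(Z) = 3*(3 + Z)/(2*Z) (w(Z) = ((3 + Z)/((2*Z)))*3 = ((3 + Z)*(1/(2*Z)))*3 = ((3 + Z)/(2*Z))*3 = 3*(3 + Z)/(2*Z))
u(W) = 3*(3 + W)/(2*W)
u(3) - 1564*n(21) = (3/2)*(3 + 3)/3 - 1564*21² = (3/2)*(⅓)*6 - 1564*441 = 3 - 689724 = -689721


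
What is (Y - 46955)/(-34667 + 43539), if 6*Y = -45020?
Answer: -163375/26616 ≈ -6.1382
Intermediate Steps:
Y = -22510/3 (Y = (⅙)*(-45020) = -22510/3 ≈ -7503.3)
(Y - 46955)/(-34667 + 43539) = (-22510/3 - 46955)/(-34667 + 43539) = -163375/3/8872 = -163375/3*1/8872 = -163375/26616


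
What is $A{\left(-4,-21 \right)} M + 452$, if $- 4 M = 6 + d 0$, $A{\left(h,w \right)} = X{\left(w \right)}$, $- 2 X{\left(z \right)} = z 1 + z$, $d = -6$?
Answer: $\frac{841}{2} \approx 420.5$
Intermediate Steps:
$X{\left(z \right)} = - z$ ($X{\left(z \right)} = - \frac{z 1 + z}{2} = - \frac{z + z}{2} = - \frac{2 z}{2} = - z$)
$A{\left(h,w \right)} = - w$
$M = - \frac{3}{2}$ ($M = - \frac{6 - 0}{4} = - \frac{6 + 0}{4} = \left(- \frac{1}{4}\right) 6 = - \frac{3}{2} \approx -1.5$)
$A{\left(-4,-21 \right)} M + 452 = \left(-1\right) \left(-21\right) \left(- \frac{3}{2}\right) + 452 = 21 \left(- \frac{3}{2}\right) + 452 = - \frac{63}{2} + 452 = \frac{841}{2}$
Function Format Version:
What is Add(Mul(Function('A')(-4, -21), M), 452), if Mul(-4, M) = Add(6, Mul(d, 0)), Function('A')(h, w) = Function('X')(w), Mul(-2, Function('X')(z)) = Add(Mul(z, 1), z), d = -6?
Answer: Rational(841, 2) ≈ 420.50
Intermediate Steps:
Function('X')(z) = Mul(-1, z) (Function('X')(z) = Mul(Rational(-1, 2), Add(Mul(z, 1), z)) = Mul(Rational(-1, 2), Add(z, z)) = Mul(Rational(-1, 2), Mul(2, z)) = Mul(-1, z))
Function('A')(h, w) = Mul(-1, w)
M = Rational(-3, 2) (M = Mul(Rational(-1, 4), Add(6, Mul(-6, 0))) = Mul(Rational(-1, 4), Add(6, 0)) = Mul(Rational(-1, 4), 6) = Rational(-3, 2) ≈ -1.5000)
Add(Mul(Function('A')(-4, -21), M), 452) = Add(Mul(Mul(-1, -21), Rational(-3, 2)), 452) = Add(Mul(21, Rational(-3, 2)), 452) = Add(Rational(-63, 2), 452) = Rational(841, 2)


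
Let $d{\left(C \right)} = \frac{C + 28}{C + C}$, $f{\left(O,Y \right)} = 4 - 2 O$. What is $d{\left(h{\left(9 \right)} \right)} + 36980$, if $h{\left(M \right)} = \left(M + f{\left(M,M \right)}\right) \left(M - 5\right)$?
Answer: $\frac{184899}{5} \approx 36980.0$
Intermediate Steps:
$h{\left(M \right)} = \left(-5 + M\right) \left(4 - M\right)$ ($h{\left(M \right)} = \left(M - \left(-4 + 2 M\right)\right) \left(M - 5\right) = \left(4 - M\right) \left(-5 + M\right) = \left(-5 + M\right) \left(4 - M\right)$)
$d{\left(C \right)} = \frac{28 + C}{2 C}$
$d{\left(h{\left(9 \right)} \right)} + 36980 = \frac{28 - 20}{2 \left(-20 - 9^{2} + 9 \cdot 9\right)} + 36980 = \frac{28 - 20}{2 \left(-20 - 81 + 81\right)} + 36980 = \frac{28 - 20}{2 \left(-20\right)} + 36980 = \frac{1}{2} \left(- \frac{1}{20}\right) 8 + 36980 = - \frac{1}{5} + 36980 = \frac{184899}{5}$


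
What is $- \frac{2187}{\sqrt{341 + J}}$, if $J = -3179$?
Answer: $\frac{729 i \sqrt{2838}}{946} \approx 41.053 i$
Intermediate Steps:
$- \frac{2187}{\sqrt{341 + J}} = - \frac{2187}{\sqrt{341 - 3179}} = - \frac{2187}{\sqrt{-2838}} = - \frac{2187}{i \sqrt{2838}} = - 2187 \left(- \frac{i \sqrt{2838}}{2838}\right) = \frac{729 i \sqrt{2838}}{946}$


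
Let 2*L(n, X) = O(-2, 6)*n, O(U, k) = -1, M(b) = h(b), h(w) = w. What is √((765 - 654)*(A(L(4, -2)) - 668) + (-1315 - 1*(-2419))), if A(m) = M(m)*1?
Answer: I*√73266 ≈ 270.68*I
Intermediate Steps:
M(b) = b
L(n, X) = -n/2 (L(n, X) = (-n)/2 = -n/2)
A(m) = m (A(m) = m*1 = m)
√((765 - 654)*(A(L(4, -2)) - 668) + (-1315 - 1*(-2419))) = √((765 - 654)*(-½*4 - 668) + (-1315 - 1*(-2419))) = √(111*(-2 - 668) + (-1315 + 2419)) = √(111*(-670) + 1104) = √(-74370 + 1104) = √(-73266) = I*√73266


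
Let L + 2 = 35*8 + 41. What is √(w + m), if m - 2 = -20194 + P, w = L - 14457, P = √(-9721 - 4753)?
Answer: √(-34330 + I*√14474) ≈ 0.3247 + 185.28*I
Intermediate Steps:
P = I*√14474 (P = √(-14474) = I*√14474 ≈ 120.31*I)
L = 319 (L = -2 + (35*8 + 41) = -2 + (280 + 41) = -2 + 321 = 319)
w = -14138 (w = 319 - 14457 = -14138)
m = -20192 + I*√14474 (m = 2 + (-20194 + I*√14474) = -20192 + I*√14474 ≈ -20192.0 + 120.31*I)
√(w + m) = √(-14138 + (-20192 + I*√14474)) = √(-34330 + I*√14474)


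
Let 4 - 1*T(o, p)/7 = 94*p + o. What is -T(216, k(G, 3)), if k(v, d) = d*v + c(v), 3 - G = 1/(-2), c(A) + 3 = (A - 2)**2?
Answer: 15799/2 ≈ 7899.5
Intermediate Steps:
c(A) = -3 + (-2 + A)**2 (c(A) = -3 + (A - 2)**2 = -3 + (-2 + A)**2)
G = 7/2 (G = 3 - 1/(-2) = 3 - 1*(-1/2) = 3 + 1/2 = 7/2 ≈ 3.5000)
k(v, d) = -3 + (-2 + v)**2 + d*v (k(v, d) = d*v + (-3 + (-2 + v)**2) = -3 + (-2 + v)**2 + d*v)
T(o, p) = 28 - 658*p - 7*o (T(o, p) = 28 - 7*(94*p + o) = 28 - 7*(o + 94*p) = 28 + (-658*p - 7*o) = 28 - 658*p - 7*o)
-T(216, k(G, 3)) = -(28 - 658*(-3 + (-2 + 7/2)**2 + 3*(7/2)) - 7*216) = -(28 - 658*(-3 + (3/2)**2 + 21/2) - 1512) = -(28 - 658*(-3 + 9/4 + 21/2) - 1512) = -(28 - 658*39/4 - 1512) = -(28 - 12831/2 - 1512) = -1*(-15799/2) = 15799/2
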